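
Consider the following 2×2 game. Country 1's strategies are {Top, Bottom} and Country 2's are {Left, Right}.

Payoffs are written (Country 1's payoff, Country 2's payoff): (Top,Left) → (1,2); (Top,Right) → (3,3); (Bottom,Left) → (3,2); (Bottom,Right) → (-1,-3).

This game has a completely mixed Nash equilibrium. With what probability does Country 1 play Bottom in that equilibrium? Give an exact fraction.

Let x be the probability that Country 1 plays Top. In a completely mixed equilibrium, Country 2 must be indifferent between Left and Right.
Country 2's expected payoff from Left is 2x + 2(1−x); from Right it is 3x − 3(1−x).
Setting these equal: 2 = 6x − 3, so x = 5/6.
Therefore Country 1 plays Bottom with probability 1 − 5/6 = 1/6.

1/6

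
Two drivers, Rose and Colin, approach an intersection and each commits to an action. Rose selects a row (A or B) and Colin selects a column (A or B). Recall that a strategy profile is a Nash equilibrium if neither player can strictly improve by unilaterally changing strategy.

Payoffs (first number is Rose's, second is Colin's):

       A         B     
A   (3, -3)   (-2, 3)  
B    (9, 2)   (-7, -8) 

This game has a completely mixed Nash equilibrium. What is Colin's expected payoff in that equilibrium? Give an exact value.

-9/8

First find p, the probability Rose plays A, from Colin's indifference between A and B: −3p + 2(1−p) = 3p − 8(1−p), giving p = 5/8.
Since Colin is indifferent in equilibrium, Colin's expected payoff equals the payoff from either column against (5/8, 3/8). Using A: −3(5/8) + 2(3/8) = -9/8.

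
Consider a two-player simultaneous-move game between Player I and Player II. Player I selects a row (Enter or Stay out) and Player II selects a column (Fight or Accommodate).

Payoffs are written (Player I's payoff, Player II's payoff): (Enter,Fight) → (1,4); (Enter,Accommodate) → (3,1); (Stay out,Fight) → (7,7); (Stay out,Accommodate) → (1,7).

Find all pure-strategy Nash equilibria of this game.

(Stay out, Fight)

(Enter, Fight): Player I prefers Stay out (7 > 1) — not an equilibrium.
(Enter, Accommodate): Player II prefers Fight (4 > 1) — not an equilibrium.
(Stay out, Fight): Player I gets 7 ≥ 1 from Enter, and Player II gets 7 ≥ 7 from Accommodate — Nash equilibrium.
(Stay out, Accommodate): Player I prefers Enter (3 > 1) — not an equilibrium.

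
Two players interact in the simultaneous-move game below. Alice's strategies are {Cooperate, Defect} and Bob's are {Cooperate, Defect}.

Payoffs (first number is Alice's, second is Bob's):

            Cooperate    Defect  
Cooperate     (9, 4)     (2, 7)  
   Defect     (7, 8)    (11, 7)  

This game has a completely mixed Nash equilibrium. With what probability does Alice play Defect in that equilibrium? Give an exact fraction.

Let r be the probability that Alice plays Cooperate. In a completely mixed equilibrium, Bob must be indifferent between Cooperate and Defect.
Bob's expected payoff from Cooperate is 4r + 8(1−r); from Defect it is 7r + 7(1−r).
Setting these equal: −4r + 8 = 7, so r = 1/4.
Therefore Alice plays Defect with probability 1 − 1/4 = 3/4.

3/4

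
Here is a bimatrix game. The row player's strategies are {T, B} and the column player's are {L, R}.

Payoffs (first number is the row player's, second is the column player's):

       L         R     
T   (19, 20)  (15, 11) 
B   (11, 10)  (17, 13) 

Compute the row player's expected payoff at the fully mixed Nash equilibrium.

First find y, the probability the column player plays L, from the row player's indifference between T and B: 19y + 15(1−y) = 11y + 17(1−y), giving y = 1/5.
Since the row player is indifferent in equilibrium, the row player's expected payoff equals the payoff from either row against (1/5, 4/5). Using T: 19(1/5) + 15(4/5) = 79/5.

79/5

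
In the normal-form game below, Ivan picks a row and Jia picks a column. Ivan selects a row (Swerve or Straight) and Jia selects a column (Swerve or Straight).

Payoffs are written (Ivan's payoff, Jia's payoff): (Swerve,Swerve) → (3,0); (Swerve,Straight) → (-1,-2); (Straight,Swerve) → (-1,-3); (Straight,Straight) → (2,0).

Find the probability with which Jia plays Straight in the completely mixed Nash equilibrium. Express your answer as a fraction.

4/7

Let c be the probability that Jia plays Swerve. In a completely mixed equilibrium, Ivan must be indifferent between Swerve and Straight.
Ivan's expected payoff from Swerve is 3c − (1−c); from Straight it is −c + 2(1−c).
Setting these equal: 4c − 1 = −3c + 2, so c = 3/7.
Therefore Jia plays Straight with probability 1 − 3/7 = 4/7.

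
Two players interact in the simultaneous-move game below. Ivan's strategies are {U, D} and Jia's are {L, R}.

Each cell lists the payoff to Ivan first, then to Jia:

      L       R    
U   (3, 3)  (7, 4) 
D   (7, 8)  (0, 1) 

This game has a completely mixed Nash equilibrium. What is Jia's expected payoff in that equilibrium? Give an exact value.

First find p, the probability Ivan plays U, from Jia's indifference between L and R: 3p + 8(1−p) = 4p + (1−p), giving p = 7/8.
Since Jia is indifferent in equilibrium, Jia's expected payoff equals the payoff from either column against (7/8, 1/8). Using L: 3(7/8) + 8(1/8) = 29/8.

29/8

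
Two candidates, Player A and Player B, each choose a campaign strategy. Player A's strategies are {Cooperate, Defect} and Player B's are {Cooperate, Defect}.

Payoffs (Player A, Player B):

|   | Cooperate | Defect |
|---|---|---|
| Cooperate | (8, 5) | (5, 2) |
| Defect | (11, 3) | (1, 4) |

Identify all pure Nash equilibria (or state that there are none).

none

(Cooperate, Cooperate): Player A prefers Defect (11 > 8) — not an equilibrium.
(Cooperate, Defect): Player B prefers Cooperate (5 > 2) — not an equilibrium.
(Defect, Cooperate): Player B prefers Defect (4 > 3) — not an equilibrium.
(Defect, Defect): Player A prefers Cooperate (5 > 1) — not an equilibrium.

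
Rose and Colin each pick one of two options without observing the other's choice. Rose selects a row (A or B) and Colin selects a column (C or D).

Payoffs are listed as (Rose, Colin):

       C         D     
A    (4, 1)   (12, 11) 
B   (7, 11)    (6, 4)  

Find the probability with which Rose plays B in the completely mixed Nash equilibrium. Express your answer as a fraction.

10/17

Let x be the probability that Rose plays A. In a completely mixed equilibrium, Colin must be indifferent between C and D.
Colin's expected payoff from C is x + 11(1−x); from D it is 11x + 4(1−x).
Setting these equal: −10x + 11 = 7x + 4, so x = 7/17.
Therefore Rose plays B with probability 1 − 7/17 = 10/17.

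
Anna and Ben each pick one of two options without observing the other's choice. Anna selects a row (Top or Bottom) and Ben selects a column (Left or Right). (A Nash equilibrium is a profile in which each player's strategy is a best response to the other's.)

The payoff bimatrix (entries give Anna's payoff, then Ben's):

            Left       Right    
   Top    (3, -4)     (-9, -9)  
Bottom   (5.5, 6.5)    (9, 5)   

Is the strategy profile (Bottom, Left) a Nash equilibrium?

Yes

At (Bottom, Left), Anna earns 5.5; switching to Top would give 3, so Anna has no profitable deviation.
Ben earns 6.5; switching to Right would give 5, so Ben has no profitable deviation.
Neither player can gain by a unilateral deviation, so this profile is a Nash equilibrium.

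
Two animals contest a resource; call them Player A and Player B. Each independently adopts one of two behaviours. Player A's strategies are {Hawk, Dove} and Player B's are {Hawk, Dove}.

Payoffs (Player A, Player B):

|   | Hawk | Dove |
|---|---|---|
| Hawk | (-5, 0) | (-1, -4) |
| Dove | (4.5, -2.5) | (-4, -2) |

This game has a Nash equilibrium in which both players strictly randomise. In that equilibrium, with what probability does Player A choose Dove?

Let x be the probability that Player A plays Hawk. In a completely mixed equilibrium, Player B must be indifferent between Hawk and Dove.
Player B's expected payoff from Hawk is −2.5(1−x); from Dove it is −4x − 2(1−x).
Setting these equal: 2.5x − 2.5 = −2x − 2, so x = 1/9.
Therefore Player A plays Dove with probability 1 − 1/9 = 8/9.

8/9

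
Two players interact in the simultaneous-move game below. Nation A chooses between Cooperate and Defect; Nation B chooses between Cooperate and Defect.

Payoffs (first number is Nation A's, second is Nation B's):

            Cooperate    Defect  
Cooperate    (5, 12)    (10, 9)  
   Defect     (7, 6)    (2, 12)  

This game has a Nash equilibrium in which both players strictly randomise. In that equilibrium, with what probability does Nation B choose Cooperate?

4/5

Let y be the probability that Nation B plays Cooperate. In a completely mixed equilibrium, Nation A must be indifferent between Cooperate and Defect.
Nation A's expected payoff from Cooperate is 5y + 10(1−y); from Defect it is 7y + 2(1−y).
Setting these equal: −5y + 10 = 5y + 2, so y = 4/5.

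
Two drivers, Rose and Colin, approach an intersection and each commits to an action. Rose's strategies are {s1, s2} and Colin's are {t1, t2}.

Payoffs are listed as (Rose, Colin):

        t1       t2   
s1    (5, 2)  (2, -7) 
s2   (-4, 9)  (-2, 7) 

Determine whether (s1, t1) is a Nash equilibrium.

Yes

At (s1, t1), Rose earns 5; switching to s2 would give -4, so Rose has no profitable deviation.
Colin earns 2; switching to t2 would give -7, so Colin has no profitable deviation.
Neither player can gain by a unilateral deviation, so this profile is a Nash equilibrium.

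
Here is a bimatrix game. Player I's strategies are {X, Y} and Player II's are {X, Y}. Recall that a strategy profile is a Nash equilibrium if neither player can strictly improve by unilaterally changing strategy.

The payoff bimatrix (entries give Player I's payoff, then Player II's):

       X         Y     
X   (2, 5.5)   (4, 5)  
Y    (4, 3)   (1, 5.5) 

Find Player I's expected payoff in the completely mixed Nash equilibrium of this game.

First find y, the probability Player II plays X, from Player I's indifference between X and Y: 2y + 4(1−y) = 4y + (1−y), giving y = 3/5.
Since Player I is indifferent in equilibrium, Player I's expected payoff equals the payoff from either row against (3/5, 2/5). Using X: 2(3/5) + 4(2/5) = 14/5.

14/5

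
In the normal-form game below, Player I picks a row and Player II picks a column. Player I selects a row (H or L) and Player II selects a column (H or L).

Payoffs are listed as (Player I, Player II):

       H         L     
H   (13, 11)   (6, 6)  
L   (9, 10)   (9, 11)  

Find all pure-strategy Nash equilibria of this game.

(H, H) and (L, L)

(H, H): Player I gets 13 ≥ 9 from L, and Player II gets 11 ≥ 6 from L — Nash equilibrium.
(H, L): Player I prefers L (9 > 6); Player II prefers H (11 > 6) — not an equilibrium.
(L, H): Player I prefers H (13 > 9); Player II prefers L (11 > 10) — not an equilibrium.
(L, L): Player I gets 9 ≥ 6 from H, and Player II gets 11 ≥ 10 from H — Nash equilibrium.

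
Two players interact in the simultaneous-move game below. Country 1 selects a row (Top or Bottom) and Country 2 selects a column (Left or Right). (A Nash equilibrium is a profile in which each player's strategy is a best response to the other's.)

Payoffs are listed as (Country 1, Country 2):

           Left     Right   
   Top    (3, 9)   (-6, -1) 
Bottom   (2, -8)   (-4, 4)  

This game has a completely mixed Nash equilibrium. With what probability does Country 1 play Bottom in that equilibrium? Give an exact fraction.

5/11

Let r be the probability that Country 1 plays Top. In a completely mixed equilibrium, Country 2 must be indifferent between Left and Right.
Country 2's expected payoff from Left is 9r − 8(1−r); from Right it is −r + 4(1−r).
Setting these equal: 17r − 8 = −5r + 4, so r = 6/11.
Therefore Country 1 plays Bottom with probability 1 − 6/11 = 5/11.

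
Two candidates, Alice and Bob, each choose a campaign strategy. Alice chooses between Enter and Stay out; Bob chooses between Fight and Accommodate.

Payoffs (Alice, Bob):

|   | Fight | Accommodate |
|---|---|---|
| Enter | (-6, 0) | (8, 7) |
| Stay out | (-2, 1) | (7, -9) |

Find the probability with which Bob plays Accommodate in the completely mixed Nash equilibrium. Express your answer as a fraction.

Let q be the probability that Bob plays Fight. In a completely mixed equilibrium, Alice must be indifferent between Enter and Stay out.
Alice's expected payoff from Enter is −6q + 8(1−q); from Stay out it is −2q + 7(1−q).
Setting these equal: −14q + 8 = −9q + 7, so q = 1/5.
Therefore Bob plays Accommodate with probability 1 − 1/5 = 4/5.

4/5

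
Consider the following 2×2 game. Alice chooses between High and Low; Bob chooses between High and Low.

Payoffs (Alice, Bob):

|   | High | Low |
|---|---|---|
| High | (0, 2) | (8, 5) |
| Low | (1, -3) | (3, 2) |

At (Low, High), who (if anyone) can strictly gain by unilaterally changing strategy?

Bob

Alice at (Low, High) earns 1; deviating to High yields 0 — not better.
Bob earns -3; deviating to Low yields 2 — a strict improvement.
Only Bob has a strictly profitable deviation.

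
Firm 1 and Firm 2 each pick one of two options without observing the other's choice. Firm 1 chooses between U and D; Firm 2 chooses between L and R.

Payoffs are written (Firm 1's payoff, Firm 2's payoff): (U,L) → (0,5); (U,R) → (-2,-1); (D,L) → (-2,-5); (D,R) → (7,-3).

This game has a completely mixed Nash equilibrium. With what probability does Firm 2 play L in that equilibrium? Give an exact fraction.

Let q be the probability that Firm 2 plays L. In a completely mixed equilibrium, Firm 1 must be indifferent between U and D.
Firm 1's expected payoff from U is −2(1−q); from D it is −2q + 7(1−q).
Setting these equal: 2q − 2 = −9q + 7, so q = 9/11.

9/11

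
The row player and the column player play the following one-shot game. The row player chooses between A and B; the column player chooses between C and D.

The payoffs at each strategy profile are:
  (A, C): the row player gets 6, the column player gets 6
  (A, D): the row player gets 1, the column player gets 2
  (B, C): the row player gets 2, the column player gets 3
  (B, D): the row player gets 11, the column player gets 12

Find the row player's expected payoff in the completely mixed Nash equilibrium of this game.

32/7

First find q, the probability the column player plays C, from the row player's indifference between A and B: 6q + (1−q) = 2q + 11(1−q), giving q = 5/7.
Since the row player is indifferent in equilibrium, the row player's expected payoff equals the payoff from either row against (5/7, 2/7). Using A: 6(5/7) + (2/7) = 32/7.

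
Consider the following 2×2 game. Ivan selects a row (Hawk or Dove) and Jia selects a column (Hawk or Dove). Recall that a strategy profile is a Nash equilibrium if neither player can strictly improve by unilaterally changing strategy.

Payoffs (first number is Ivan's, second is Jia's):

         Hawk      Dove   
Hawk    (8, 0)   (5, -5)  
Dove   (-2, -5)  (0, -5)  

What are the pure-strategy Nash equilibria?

(Hawk, Hawk): Ivan gets 8 ≥ -2 from Dove, and Jia gets 0 ≥ -5 from Dove — Nash equilibrium.
(Hawk, Dove): Jia prefers Hawk (0 > -5) — not an equilibrium.
(Dove, Hawk): Ivan prefers Hawk (8 > -2) — not an equilibrium.
(Dove, Dove): Ivan prefers Hawk (5 > 0) — not an equilibrium.

(Hawk, Hawk)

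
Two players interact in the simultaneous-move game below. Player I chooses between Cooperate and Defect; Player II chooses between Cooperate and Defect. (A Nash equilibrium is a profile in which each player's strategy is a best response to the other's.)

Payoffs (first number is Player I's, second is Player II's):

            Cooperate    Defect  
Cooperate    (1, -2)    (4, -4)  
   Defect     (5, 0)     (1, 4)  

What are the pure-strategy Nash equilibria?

none

(Cooperate, Cooperate): Player I prefers Defect (5 > 1) — not an equilibrium.
(Cooperate, Defect): Player II prefers Cooperate (-2 > -4) — not an equilibrium.
(Defect, Cooperate): Player II prefers Defect (4 > 0) — not an equilibrium.
(Defect, Defect): Player I prefers Cooperate (4 > 1) — not an equilibrium.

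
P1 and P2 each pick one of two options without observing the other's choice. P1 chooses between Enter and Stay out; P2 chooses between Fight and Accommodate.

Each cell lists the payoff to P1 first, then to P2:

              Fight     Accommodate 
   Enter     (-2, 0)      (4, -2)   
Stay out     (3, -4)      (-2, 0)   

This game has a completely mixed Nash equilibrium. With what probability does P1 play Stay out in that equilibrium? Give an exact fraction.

1/3

Let p be the probability that P1 plays Enter. In a completely mixed equilibrium, P2 must be indifferent between Fight and Accommodate.
P2's expected payoff from Fight is −4(1−p); from Accommodate it is −2p.
Setting these equal: 4p − 4 = −2p, so p = 2/3.
Therefore P1 plays Stay out with probability 1 − 2/3 = 1/3.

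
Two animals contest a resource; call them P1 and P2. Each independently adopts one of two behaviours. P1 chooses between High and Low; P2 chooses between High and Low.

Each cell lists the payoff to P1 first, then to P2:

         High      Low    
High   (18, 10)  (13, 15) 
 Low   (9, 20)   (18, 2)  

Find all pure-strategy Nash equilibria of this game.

none

(High, High): P2 prefers Low (15 > 10) — not an equilibrium.
(High, Low): P1 prefers Low (18 > 13) — not an equilibrium.
(Low, High): P1 prefers High (18 > 9) — not an equilibrium.
(Low, Low): P2 prefers High (20 > 2) — not an equilibrium.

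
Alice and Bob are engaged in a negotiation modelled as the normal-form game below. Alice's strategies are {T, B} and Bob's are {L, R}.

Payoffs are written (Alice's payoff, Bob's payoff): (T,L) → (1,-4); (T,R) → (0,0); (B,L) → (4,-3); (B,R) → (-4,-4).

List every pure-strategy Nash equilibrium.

(T, R) and (B, L)

(T, L): Alice prefers B (4 > 1); Bob prefers R (0 > -4) — not an equilibrium.
(T, R): Alice gets 0 ≥ -4 from B, and Bob gets 0 ≥ -4 from L — Nash equilibrium.
(B, L): Alice gets 4 ≥ 1 from T, and Bob gets -3 ≥ -4 from R — Nash equilibrium.
(B, R): Alice prefers T (0 > -4); Bob prefers L (-3 > -4) — not an equilibrium.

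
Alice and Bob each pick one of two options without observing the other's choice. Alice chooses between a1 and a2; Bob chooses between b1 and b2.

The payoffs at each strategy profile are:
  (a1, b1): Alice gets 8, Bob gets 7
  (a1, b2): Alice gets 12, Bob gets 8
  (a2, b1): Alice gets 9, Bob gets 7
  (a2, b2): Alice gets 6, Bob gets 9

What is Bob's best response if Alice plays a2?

Against a2, Bob earns 7 from b1 and 9 from b2.
So b2 is the best response.

b2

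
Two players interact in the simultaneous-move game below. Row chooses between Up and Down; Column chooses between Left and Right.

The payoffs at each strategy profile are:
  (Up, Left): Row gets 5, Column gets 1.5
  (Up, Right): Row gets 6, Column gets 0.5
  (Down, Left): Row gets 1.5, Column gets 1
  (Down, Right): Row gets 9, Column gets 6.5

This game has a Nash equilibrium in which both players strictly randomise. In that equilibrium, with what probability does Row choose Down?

2/13

Let r be the probability that Row plays Up. In a completely mixed equilibrium, Column must be indifferent between Left and Right.
Column's expected payoff from Left is 1.5r + (1−r); from Right it is 0.5r + 6.5(1−r).
Setting these equal: 0.5r + 1 = −6r + 6.5, so r = 11/13.
Therefore Row plays Down with probability 1 − 11/13 = 2/13.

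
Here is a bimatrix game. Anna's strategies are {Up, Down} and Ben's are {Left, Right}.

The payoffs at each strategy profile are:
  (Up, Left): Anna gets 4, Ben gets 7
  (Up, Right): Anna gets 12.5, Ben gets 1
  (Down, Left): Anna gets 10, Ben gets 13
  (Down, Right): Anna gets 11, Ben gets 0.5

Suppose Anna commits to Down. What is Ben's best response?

Against Down, Ben earns 13 from Left and 0.5 from Right.
So Left is the best response.

Left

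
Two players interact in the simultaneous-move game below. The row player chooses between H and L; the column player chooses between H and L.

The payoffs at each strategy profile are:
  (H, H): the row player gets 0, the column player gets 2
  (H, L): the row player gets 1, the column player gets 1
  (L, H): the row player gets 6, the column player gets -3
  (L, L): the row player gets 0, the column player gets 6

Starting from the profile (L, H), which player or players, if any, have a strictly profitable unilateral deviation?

The column player

The row player at (L, H) earns 6; deviating to H yields 0 — not better.
The column player earns -3; deviating to L yields 6 — a strict improvement.
Only the column player has a strictly profitable deviation.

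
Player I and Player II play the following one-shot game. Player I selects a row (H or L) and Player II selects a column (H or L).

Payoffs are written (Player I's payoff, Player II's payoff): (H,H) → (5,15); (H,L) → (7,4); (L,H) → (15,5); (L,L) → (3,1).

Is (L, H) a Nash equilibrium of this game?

At (L, H), Player I earns 15; switching to H would give 5, so Player I has no profitable deviation.
Player II earns 5; switching to L would give 1, so Player II has no profitable deviation.
Neither player can gain by a unilateral deviation, so this profile is a Nash equilibrium.

Yes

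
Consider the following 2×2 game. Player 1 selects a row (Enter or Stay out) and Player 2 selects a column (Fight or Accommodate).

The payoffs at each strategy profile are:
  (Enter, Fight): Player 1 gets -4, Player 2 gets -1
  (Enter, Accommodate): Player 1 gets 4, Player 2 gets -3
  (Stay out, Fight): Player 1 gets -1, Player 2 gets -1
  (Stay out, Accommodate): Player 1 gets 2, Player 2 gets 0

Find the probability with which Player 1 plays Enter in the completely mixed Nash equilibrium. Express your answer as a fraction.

Let p be the probability that Player 1 plays Enter. In a completely mixed equilibrium, Player 2 must be indifferent between Fight and Accommodate.
Player 2's expected payoff from Fight is −p − (1−p); from Accommodate it is −3p.
Setting these equal: -1 = −3p, so p = 1/3.

1/3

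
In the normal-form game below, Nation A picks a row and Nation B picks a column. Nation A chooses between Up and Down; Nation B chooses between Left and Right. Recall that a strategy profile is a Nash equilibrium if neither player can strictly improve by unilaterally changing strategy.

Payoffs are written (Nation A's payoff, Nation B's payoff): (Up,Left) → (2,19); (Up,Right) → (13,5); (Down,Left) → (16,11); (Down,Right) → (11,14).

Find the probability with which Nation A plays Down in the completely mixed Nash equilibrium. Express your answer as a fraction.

14/17

Let x be the probability that Nation A plays Up. In a completely mixed equilibrium, Nation B must be indifferent between Left and Right.
Nation B's expected payoff from Left is 19x + 11(1−x); from Right it is 5x + 14(1−x).
Setting these equal: 8x + 11 = −9x + 14, so x = 3/17.
Therefore Nation A plays Down with probability 1 − 3/17 = 14/17.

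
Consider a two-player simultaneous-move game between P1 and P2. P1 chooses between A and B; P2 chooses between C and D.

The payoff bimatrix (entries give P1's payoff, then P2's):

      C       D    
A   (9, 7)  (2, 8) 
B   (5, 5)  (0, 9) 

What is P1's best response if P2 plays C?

A

Against C, P1 earns 9 from A and 5 from B.
So A is the best response.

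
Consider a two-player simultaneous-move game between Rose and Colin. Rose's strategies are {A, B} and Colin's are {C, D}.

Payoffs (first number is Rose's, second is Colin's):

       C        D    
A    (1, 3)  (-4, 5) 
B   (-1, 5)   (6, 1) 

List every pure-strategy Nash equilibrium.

none

(A, C): Colin prefers D (5 > 3) — not an equilibrium.
(A, D): Rose prefers B (6 > -4) — not an equilibrium.
(B, C): Rose prefers A (1 > -1) — not an equilibrium.
(B, D): Colin prefers C (5 > 1) — not an equilibrium.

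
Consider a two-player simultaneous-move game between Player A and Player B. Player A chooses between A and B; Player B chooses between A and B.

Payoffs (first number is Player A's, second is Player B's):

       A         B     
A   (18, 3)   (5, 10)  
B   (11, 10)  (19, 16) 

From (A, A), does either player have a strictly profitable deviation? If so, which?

Player B

Player A at (A, A) earns 18; deviating to B yields 11 — not better.
Player B earns 3; deviating to B yields 10 — a strict improvement.
Only Player B has a strictly profitable deviation.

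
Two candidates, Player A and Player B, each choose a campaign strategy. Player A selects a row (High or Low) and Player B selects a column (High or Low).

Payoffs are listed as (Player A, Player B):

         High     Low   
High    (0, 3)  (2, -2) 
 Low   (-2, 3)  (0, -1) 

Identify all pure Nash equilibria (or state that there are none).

(High, High)

(High, High): Player A gets 0 ≥ -2 from Low, and Player B gets 3 ≥ -2 from Low — Nash equilibrium.
(High, Low): Player B prefers High (3 > -2) — not an equilibrium.
(Low, High): Player A prefers High (0 > -2) — not an equilibrium.
(Low, Low): Player A prefers High (2 > 0); Player B prefers High (3 > -1) — not an equilibrium.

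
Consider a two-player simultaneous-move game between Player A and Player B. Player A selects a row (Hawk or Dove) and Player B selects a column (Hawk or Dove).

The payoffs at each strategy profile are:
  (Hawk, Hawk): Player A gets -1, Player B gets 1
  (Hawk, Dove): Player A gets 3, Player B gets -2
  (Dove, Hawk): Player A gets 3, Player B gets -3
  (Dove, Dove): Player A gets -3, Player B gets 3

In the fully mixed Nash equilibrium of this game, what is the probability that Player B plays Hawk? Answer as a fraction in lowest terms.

3/5

Let q be the probability that Player B plays Hawk. In a completely mixed equilibrium, Player A must be indifferent between Hawk and Dove.
Player A's expected payoff from Hawk is −q + 3(1−q); from Dove it is 3q − 3(1−q).
Setting these equal: −4q + 3 = 6q − 3, so q = 3/5.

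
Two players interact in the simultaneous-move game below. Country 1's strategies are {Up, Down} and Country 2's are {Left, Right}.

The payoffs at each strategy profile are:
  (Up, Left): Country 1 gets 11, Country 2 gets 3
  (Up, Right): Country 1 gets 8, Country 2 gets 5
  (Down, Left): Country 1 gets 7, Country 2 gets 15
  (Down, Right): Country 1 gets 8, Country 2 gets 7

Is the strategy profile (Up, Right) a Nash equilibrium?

Yes

At (Up, Right), Country 1 earns 8; switching to Down would give 8, so Country 1 has no profitable deviation.
Country 2 earns 5; switching to Left would give 3, so Country 2 has no profitable deviation.
Neither player can gain by a unilateral deviation, so this profile is a Nash equilibrium.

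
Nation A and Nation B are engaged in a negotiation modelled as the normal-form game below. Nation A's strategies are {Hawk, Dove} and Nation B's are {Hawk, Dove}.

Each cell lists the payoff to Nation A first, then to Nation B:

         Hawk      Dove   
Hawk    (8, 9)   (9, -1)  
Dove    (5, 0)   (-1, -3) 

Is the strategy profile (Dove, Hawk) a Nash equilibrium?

No

At (Dove, Hawk), Nation A earns 5; switching to Hawk would give 8, so Nation A would deviate.
Nation B earns 0; switching to Dove would give -3, so Nation B has no profitable deviation.
Since at least one player can profitably deviate, this is not a Nash equilibrium.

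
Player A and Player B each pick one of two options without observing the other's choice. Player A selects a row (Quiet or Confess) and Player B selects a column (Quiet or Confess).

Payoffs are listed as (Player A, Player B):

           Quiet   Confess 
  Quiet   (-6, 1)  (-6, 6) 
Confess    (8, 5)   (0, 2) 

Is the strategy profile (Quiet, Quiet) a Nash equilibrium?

No

At (Quiet, Quiet), Player A earns -6; switching to Confess would give 8, so Player A would deviate.
Player B earns 1; switching to Confess would give 6, so Player B would deviate.
Since at least one player can profitably deviate, this is not a Nash equilibrium.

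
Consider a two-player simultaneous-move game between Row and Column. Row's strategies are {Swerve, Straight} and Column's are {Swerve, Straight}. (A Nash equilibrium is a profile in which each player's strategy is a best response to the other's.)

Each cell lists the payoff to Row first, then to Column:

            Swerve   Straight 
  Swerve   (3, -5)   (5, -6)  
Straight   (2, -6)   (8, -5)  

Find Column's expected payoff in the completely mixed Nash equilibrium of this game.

First find x, the probability Row plays Swerve, from Column's indifference between Swerve and Straight: −5x − 6(1−x) = −6x − 5(1−x), giving x = 1/2.
Since Column is indifferent in equilibrium, Column's expected payoff equals the payoff from either column against (1/2, 1/2). Using Swerve: −5(1/2) − 6(1/2) = -11/2.

-11/2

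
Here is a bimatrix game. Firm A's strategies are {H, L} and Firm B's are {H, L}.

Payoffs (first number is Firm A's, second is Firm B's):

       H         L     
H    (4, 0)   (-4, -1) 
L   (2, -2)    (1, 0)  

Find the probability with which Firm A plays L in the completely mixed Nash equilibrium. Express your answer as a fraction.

1/3

Let p be the probability that Firm A plays H. In a completely mixed equilibrium, Firm B must be indifferent between H and L.
Firm B's expected payoff from H is −2(1−p); from L it is −p.
Setting these equal: 2p − 2 = −p, so p = 2/3.
Therefore Firm A plays L with probability 1 − 2/3 = 1/3.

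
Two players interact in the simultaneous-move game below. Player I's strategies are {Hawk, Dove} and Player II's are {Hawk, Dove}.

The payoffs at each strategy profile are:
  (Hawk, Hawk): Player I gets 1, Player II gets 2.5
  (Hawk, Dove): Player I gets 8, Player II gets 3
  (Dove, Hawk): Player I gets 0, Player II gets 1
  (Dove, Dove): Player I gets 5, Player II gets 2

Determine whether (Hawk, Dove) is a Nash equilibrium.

At (Hawk, Dove), Player I earns 8; switching to Dove would give 5, so Player I has no profitable deviation.
Player II earns 3; switching to Hawk would give 2.5, so Player II has no profitable deviation.
Neither player can gain by a unilateral deviation, so this profile is a Nash equilibrium.

Yes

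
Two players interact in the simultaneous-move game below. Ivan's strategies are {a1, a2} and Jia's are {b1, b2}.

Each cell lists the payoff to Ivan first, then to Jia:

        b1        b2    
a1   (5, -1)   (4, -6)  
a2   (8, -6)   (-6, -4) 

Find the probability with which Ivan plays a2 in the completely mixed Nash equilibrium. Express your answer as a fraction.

Let r be the probability that Ivan plays a1. In a completely mixed equilibrium, Jia must be indifferent between b1 and b2.
Jia's expected payoff from b1 is −r − 6(1−r); from b2 it is −6r − 4(1−r).
Setting these equal: 5r − 6 = −2r − 4, so r = 2/7.
Therefore Ivan plays a2 with probability 1 − 2/7 = 5/7.

5/7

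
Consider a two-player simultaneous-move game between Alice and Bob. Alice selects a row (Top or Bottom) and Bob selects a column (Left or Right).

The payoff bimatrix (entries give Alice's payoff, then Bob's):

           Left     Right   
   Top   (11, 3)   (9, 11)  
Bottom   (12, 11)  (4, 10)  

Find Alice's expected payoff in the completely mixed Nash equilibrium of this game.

First find y, the probability Bob plays Left, from Alice's indifference between Top and Bottom: 11y + 9(1−y) = 12y + 4(1−y), giving y = 5/6.
Since Alice is indifferent in equilibrium, Alice's expected payoff equals the payoff from either row against (5/6, 1/6). Using Top: 11(5/6) + 9(1/6) = 32/3.

32/3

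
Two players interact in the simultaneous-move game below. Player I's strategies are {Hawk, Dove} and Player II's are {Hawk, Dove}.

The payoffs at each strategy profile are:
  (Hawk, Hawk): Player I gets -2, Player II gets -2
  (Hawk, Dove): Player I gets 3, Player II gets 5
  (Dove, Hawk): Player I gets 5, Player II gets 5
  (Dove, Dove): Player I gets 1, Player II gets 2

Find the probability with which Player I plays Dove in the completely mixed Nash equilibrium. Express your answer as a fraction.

7/10

Let x be the probability that Player I plays Hawk. In a completely mixed equilibrium, Player II must be indifferent between Hawk and Dove.
Player II's expected payoff from Hawk is −2x + 5(1−x); from Dove it is 5x + 2(1−x).
Setting these equal: −7x + 5 = 3x + 2, so x = 3/10.
Therefore Player I plays Dove with probability 1 − 3/10 = 7/10.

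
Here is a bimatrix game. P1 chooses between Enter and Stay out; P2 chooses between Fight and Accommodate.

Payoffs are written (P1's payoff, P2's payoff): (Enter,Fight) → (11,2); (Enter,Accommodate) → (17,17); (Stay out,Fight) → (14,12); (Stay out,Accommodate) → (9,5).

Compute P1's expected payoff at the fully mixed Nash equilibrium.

First find q, the probability P2 plays Fight, from P1's indifference between Enter and Stay out: 11q + 17(1−q) = 14q + 9(1−q), giving q = 8/11.
Since P1 is indifferent in equilibrium, P1's expected payoff equals the payoff from either row against (8/11, 3/11). Using Enter: 11(8/11) + 17(3/11) = 139/11.

139/11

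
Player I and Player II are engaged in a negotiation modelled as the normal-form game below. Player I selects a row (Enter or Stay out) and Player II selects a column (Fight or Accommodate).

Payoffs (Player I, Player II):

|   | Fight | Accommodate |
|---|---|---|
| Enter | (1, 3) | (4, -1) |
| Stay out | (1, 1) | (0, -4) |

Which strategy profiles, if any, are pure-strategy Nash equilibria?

(Enter, Fight): Player I gets 1 ≥ 1 from Stay out, and Player II gets 3 ≥ -1 from Accommodate — Nash equilibrium.
(Enter, Accommodate): Player II prefers Fight (3 > -1) — not an equilibrium.
(Stay out, Fight): Player I gets 1 ≥ 1 from Enter, and Player II gets 1 ≥ -4 from Accommodate — Nash equilibrium.
(Stay out, Accommodate): Player I prefers Enter (4 > 0); Player II prefers Fight (1 > -4) — not an equilibrium.

(Enter, Fight) and (Stay out, Fight)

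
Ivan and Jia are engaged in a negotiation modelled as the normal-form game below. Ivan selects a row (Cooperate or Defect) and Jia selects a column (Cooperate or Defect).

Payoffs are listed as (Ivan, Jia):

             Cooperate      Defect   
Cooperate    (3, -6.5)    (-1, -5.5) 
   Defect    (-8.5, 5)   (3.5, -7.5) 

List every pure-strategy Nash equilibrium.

none

(Cooperate, Cooperate): Jia prefers Defect (-5.5 > -6.5) — not an equilibrium.
(Cooperate, Defect): Ivan prefers Defect (3.5 > -1) — not an equilibrium.
(Defect, Cooperate): Ivan prefers Cooperate (3 > -8.5) — not an equilibrium.
(Defect, Defect): Jia prefers Cooperate (5 > -7.5) — not an equilibrium.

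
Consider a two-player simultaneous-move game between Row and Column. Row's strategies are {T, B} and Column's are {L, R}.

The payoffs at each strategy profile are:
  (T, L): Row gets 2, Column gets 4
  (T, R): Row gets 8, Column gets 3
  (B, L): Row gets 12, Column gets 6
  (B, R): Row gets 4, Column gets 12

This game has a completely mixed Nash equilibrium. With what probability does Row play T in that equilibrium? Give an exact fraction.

Let x be the probability that Row plays T. In a completely mixed equilibrium, Column must be indifferent between L and R.
Column's expected payoff from L is 4x + 6(1−x); from R it is 3x + 12(1−x).
Setting these equal: −2x + 6 = −9x + 12, so x = 6/7.

6/7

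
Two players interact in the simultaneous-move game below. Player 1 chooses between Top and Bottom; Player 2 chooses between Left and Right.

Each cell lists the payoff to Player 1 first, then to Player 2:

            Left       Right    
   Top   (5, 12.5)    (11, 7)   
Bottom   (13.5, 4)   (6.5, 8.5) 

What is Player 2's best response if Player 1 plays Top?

Against Top, Player 2 earns 12.5 from Left and 7 from Right.
So Left is the best response.

Left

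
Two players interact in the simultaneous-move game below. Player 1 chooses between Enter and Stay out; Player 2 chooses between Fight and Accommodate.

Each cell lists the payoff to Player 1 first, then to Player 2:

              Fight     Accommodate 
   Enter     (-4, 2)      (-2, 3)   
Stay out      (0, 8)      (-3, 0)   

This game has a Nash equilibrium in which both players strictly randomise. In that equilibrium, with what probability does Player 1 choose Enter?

Let p be the probability that Player 1 plays Enter. In a completely mixed equilibrium, Player 2 must be indifferent between Fight and Accommodate.
Player 2's expected payoff from Fight is 2p + 8(1−p); from Accommodate it is 3p.
Setting these equal: −6p + 8 = 3p, so p = 8/9.

8/9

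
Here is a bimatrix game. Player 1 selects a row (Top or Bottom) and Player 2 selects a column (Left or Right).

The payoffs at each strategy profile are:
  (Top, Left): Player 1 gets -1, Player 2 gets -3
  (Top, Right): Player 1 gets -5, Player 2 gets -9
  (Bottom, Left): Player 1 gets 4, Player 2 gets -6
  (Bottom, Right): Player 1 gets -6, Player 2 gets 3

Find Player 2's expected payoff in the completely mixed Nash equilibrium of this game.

-21/5

First find p, the probability Player 1 plays Top, from Player 2's indifference between Left and Right: −3p − 6(1−p) = −9p + 3(1−p), giving p = 3/5.
Since Player 2 is indifferent in equilibrium, Player 2's expected payoff equals the payoff from either column against (3/5, 2/5). Using Left: −3(3/5) − 6(2/5) = -21/5.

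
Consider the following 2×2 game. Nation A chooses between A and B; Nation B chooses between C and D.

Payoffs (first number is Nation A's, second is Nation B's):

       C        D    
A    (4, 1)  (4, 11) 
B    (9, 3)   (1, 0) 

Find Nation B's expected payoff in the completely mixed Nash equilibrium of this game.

33/13

First find x, the probability Nation A plays A, from Nation B's indifference between C and D: x + 3(1−x) = 11x, giving x = 3/13.
Since Nation B is indifferent in equilibrium, Nation B's expected payoff equals the payoff from either column against (3/13, 10/13). Using C: (3/13) + 3(10/13) = 33/13.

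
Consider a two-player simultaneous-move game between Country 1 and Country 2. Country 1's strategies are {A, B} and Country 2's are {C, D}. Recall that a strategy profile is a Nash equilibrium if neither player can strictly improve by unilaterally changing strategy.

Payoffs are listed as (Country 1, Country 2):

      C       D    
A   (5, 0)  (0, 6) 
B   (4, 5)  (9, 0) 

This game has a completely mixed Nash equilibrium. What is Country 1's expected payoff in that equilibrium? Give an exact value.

First find q, the probability Country 2 plays C, from Country 1's indifference between A and B: 5q = 4q + 9(1−q), giving q = 9/10.
Since Country 1 is indifferent in equilibrium, Country 1's expected payoff equals the payoff from either row against (9/10, 1/10). Using A: 5(9/10) = 9/2.

9/2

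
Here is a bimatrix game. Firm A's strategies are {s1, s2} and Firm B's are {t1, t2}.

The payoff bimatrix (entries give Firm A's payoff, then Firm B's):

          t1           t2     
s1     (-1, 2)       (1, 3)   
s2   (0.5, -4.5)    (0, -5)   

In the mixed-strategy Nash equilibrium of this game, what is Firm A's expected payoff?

1/5

First find q, the probability Firm B plays t1, from Firm A's indifference between s1 and s2: −q + (1−q) = 0.5q, giving q = 2/5.
Since Firm A is indifferent in equilibrium, Firm A's expected payoff equals the payoff from either row against (2/5, 3/5). Using s1: −(2/5) + (3/5) = 1/5.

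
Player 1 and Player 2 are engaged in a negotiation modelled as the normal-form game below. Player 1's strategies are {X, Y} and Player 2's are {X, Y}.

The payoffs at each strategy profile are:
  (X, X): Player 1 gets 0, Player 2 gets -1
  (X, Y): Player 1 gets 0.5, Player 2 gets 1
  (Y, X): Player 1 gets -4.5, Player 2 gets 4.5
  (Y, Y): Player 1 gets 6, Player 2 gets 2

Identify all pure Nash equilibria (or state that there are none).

(X, X): Player 2 prefers Y (1 > -1) — not an equilibrium.
(X, Y): Player 1 prefers Y (6 > 0.5) — not an equilibrium.
(Y, X): Player 1 prefers X (0 > -4.5) — not an equilibrium.
(Y, Y): Player 2 prefers X (4.5 > 2) — not an equilibrium.

none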